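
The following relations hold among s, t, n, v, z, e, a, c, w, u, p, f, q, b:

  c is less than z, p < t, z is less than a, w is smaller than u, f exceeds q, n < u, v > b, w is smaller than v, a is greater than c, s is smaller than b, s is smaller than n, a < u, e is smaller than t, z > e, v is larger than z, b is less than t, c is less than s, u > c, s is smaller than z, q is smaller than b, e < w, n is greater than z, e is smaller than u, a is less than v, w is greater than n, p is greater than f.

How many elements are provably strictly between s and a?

The relations place s below a. An element lies strictly between them when it is forced above s and also forced below a.
Above s: {z, n, b, t, w, v, u}. Below a: {c, e, z}.
Intersection: {z} — 1.

1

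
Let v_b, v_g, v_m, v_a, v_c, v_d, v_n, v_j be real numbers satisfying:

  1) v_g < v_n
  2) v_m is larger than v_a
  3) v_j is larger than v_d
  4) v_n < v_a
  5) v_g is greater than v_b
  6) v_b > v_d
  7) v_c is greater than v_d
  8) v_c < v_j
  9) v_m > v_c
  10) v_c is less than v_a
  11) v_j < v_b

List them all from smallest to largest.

v_d < v_c < v_j < v_b < v_g < v_n < v_a < v_m

The consecutive links are each given: v_d < v_c; v_c < v_j; v_j < v_b; v_b < v_g; v_g < v_n; v_n < v_a; v_a < v_m.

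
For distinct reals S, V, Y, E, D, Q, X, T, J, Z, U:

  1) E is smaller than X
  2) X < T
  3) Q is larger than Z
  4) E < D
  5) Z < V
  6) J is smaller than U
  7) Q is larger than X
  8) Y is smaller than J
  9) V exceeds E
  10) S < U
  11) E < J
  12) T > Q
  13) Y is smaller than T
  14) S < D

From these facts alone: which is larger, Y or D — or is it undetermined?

Following every chain through Y: above Y we get T, J, U.
D is not reached, and no chain runs the other way from D to Y.
So the given relations leave the order of Y and D undetermined.

undetermined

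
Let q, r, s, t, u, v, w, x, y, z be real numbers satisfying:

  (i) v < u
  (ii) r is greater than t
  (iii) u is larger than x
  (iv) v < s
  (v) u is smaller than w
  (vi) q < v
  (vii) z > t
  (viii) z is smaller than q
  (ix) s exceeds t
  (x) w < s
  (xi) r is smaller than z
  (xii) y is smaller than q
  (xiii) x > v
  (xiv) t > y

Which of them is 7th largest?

z

The consecutive relations fix a unique order: y < t < r < z < q < v < x < u < w < s.
Counting 7 from the largest end gives z.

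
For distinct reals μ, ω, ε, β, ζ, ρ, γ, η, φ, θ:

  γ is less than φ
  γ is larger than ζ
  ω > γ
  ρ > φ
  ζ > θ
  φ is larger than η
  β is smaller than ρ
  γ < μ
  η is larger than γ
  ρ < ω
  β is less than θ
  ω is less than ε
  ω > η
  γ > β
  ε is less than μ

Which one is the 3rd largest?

The consecutive relations fix a unique order: β < θ < ζ < γ < η < φ < ρ < ω < ε < μ.
The 3rd largest is ω.

ω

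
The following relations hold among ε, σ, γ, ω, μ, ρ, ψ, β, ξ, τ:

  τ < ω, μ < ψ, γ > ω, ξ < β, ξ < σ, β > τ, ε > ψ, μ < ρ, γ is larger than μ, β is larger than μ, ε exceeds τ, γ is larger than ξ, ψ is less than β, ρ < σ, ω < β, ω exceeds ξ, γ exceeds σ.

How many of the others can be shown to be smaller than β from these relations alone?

5

Directly below β: ξ, μ, τ, ω, ψ.
No other element is forced below β by the given relations, so the count is 5.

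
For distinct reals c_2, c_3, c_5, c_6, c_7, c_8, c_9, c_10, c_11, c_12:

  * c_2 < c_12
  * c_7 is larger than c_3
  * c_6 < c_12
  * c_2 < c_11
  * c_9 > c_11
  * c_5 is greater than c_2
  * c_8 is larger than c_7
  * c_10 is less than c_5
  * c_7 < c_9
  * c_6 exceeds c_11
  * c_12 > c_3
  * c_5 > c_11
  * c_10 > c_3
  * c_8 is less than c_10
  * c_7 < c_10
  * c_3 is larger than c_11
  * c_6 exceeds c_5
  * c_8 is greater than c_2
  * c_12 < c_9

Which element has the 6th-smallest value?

c_10

Chaining the given pairs: c_2 < c_11 < c_3 < c_7 < c_8 < c_10 < c_5 < c_6 < c_12 < c_9.
The 6th smallest is c_10.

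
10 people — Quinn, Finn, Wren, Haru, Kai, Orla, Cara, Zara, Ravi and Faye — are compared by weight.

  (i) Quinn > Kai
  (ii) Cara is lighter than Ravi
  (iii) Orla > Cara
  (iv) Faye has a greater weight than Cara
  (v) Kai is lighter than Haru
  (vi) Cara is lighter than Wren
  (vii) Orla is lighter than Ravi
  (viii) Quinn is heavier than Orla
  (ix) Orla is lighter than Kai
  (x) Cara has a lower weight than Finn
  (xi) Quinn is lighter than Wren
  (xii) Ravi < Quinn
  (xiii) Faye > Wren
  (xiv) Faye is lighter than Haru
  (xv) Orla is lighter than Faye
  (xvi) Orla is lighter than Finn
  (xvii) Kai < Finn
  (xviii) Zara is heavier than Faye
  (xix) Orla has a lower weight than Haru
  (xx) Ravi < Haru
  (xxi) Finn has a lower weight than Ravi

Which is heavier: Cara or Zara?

Cara < Orla and Orla < Kai give Cara < Kai.
Then Kai < Finn extends the chain to Finn.
With Finn < Ravi: Cara < Orla < Kai < Finn < Ravi.
Then Ravi < Quinn extends the chain to Quinn.
Then Quinn < Wren extends the chain to Wren.
Then Wren < Faye extends the chain to Faye.
With Faye < Zara: Cara < Orla < Kai < Finn < Ravi < Quinn < Wren < Faye < Zara.
So Cara < Zara; Zara is the heavier of the two.

Zara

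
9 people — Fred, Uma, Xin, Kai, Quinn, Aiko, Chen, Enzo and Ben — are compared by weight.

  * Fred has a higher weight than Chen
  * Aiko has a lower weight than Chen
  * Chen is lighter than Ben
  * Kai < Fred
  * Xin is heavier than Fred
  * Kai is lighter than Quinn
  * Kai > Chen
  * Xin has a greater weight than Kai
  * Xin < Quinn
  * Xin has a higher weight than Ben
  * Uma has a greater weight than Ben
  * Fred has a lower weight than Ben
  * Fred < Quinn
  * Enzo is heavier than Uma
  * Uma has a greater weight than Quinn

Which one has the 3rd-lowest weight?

Piecing the relations together gives one ordering: Aiko < Chen < Kai < Fred < Ben < Xin < Quinn < Uma < Enzo.
The 3rd smallest is Kai.

Kai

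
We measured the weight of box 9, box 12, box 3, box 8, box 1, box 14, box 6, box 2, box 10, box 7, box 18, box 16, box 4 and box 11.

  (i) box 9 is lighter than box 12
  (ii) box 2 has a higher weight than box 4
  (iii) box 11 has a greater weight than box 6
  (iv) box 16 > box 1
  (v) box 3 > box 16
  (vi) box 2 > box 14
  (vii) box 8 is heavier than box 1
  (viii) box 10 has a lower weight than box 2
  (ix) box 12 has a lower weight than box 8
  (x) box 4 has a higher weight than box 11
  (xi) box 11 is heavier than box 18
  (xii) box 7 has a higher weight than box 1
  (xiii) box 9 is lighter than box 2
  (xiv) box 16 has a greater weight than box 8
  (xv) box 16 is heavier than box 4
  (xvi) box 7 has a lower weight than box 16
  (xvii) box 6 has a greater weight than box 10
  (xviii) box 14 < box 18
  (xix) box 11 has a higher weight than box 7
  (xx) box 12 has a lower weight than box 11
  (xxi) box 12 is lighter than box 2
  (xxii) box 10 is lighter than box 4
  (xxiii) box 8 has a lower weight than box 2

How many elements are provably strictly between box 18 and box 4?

The relations place box 18 below box 4. An element lies strictly between them when it is forced above box 18 and also forced below box 4.
Above box 18: {box 11, box 2, box 16, box 3}. Below box 4: {box 10, box 1, box 14, box 7, box 6, box 9, box 12, box 11}.
Intersection: {box 11} — 1.

1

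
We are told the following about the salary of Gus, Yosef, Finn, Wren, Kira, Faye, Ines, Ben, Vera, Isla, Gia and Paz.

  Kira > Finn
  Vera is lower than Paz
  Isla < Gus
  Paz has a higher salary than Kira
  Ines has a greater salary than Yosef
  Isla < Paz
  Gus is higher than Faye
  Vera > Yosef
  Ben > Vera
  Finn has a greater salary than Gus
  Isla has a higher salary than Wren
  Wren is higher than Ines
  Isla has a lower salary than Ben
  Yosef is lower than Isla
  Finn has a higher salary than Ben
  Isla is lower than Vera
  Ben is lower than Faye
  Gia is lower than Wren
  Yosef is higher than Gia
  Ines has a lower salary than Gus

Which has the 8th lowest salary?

Chaining the given pairs: Gia < Yosef < Ines < Wren < Isla < Vera < Ben < Faye < Gus < Finn < Kira < Paz.
Counting 8 from the smallest end gives Faye.

Faye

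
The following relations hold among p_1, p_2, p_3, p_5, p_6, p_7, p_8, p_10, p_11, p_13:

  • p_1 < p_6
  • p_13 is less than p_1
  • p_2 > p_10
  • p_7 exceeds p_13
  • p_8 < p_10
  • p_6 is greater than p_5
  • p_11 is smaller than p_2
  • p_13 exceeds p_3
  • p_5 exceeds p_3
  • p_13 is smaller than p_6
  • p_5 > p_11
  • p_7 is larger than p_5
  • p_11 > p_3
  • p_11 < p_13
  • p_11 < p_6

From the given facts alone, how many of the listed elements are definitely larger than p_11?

6

The elements the relations force above p_11 are p_13, p_1, p_2, p_5, p_6, p_7 — no chain reaches any other.
That is 6.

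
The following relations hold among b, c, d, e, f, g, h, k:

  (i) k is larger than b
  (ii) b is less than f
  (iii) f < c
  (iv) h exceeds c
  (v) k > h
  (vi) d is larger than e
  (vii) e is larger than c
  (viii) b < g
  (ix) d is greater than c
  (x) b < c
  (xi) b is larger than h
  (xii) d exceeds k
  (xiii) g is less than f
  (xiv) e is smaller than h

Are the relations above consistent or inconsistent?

inconsistent

We have h < b stated directly, yet also b < g < f < c < e < h by chaining the others — so b < h. Contradiction.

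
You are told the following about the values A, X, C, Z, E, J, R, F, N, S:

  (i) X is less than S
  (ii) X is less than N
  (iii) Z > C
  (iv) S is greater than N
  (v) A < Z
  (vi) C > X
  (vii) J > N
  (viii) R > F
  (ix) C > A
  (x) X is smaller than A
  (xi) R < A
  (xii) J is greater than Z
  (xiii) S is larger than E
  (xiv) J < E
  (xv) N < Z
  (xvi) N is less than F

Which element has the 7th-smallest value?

The consecutive relations fix a unique order: X < N < F < R < A < C < Z < J < E < S.
Counting 7 from the smallest end gives Z.

Z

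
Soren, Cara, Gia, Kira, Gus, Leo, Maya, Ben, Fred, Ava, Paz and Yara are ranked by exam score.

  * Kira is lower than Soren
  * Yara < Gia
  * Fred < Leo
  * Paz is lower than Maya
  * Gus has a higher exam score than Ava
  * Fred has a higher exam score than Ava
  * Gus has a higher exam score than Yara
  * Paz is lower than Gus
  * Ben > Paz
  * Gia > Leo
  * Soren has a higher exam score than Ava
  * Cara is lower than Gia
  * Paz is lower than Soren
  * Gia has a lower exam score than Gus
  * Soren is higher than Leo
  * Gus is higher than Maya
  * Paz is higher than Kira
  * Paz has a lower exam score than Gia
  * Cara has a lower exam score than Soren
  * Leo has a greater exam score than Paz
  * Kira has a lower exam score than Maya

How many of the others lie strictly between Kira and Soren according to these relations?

Chaining upward from Kira reaches: Paz, Maya, Leo, Ben, Gia, Gus.
Chaining downward from Soren reaches: Cara, Ava, Fred, Paz, Leo.
Strictly between Kira and Soren are those in both lists: Paz, Leo — 2 elements.

2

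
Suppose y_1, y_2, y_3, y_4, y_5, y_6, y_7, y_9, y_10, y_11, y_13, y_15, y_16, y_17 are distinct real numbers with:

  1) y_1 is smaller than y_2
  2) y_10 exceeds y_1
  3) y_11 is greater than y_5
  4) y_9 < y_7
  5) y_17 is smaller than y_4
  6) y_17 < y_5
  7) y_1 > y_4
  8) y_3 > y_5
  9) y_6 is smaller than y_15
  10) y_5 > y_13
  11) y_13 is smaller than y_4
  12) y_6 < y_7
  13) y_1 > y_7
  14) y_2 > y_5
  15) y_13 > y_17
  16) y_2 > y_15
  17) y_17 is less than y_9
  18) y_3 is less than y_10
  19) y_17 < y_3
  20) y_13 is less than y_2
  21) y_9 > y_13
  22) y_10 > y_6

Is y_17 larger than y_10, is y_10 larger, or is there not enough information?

Following the relations from y_17: y_17 < y_13 < y_9 < y_7 < y_1 < y_10.
So y_10 is larger.

y_10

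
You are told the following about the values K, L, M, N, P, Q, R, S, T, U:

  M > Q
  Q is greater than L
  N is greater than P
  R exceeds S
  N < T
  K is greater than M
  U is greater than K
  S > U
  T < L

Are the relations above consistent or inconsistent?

consistent

Every relation is compatible with P < N < T < L < Q < M < K < U < S < R; the set is consistent.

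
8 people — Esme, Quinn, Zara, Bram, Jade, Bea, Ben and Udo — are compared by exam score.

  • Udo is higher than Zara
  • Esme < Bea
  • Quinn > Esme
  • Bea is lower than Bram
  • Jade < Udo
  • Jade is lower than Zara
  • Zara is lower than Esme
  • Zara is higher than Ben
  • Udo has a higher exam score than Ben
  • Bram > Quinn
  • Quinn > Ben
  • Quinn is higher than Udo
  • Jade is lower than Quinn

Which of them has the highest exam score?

Bram

Ben is not greatest since Ben < Udo; Jade is not greatest since Jade < Zara; Zara is not greatest since Zara < Udo; Esme is not greatest since Esme < Bea; Udo is not greatest since Udo < Quinn; Quinn is not greatest since Quinn < Bram; Bea is not greatest since Bea < Bram.
Only Bram has nothing above it, so Bram is the highest exam score.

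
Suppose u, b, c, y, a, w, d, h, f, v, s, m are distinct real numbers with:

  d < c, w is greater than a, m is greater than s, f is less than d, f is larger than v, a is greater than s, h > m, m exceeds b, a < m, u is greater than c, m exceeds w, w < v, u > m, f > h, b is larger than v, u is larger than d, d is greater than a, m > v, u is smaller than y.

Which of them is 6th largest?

h

Chaining the given pairs: s < a < w < v < b < m < h < f < d < c < u < y.
The 6th largest is h.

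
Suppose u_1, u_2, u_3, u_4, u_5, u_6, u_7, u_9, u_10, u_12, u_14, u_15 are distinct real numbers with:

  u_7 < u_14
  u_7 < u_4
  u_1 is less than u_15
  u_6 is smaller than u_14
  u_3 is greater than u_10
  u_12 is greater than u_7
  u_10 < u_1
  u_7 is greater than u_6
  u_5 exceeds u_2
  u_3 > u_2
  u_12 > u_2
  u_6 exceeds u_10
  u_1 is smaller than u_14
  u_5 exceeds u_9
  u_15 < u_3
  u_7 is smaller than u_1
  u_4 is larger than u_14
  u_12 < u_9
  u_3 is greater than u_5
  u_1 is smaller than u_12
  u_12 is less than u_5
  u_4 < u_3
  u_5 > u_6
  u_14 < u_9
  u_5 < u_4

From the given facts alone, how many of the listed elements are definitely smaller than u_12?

Directly below u_12: u_2, u_7, u_1.
One step further: u_10, u_6 (5 so far).
No other element is forced below u_12 by the given relations, so the count is 5.

5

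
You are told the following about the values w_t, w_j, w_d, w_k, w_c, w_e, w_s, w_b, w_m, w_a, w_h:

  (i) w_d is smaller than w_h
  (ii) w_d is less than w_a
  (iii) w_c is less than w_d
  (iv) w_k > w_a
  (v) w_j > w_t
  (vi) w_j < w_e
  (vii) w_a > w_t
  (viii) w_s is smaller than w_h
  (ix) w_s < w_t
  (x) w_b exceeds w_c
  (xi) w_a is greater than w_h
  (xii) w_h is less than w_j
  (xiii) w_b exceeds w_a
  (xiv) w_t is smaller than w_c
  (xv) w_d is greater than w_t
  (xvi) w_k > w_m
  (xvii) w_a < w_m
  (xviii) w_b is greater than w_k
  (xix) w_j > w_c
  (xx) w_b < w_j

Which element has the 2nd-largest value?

w_j

Chaining the given pairs: w_s < w_t < w_c < w_d < w_h < w_a < w_m < w_k < w_b < w_j < w_e.
The 2nd largest is w_j.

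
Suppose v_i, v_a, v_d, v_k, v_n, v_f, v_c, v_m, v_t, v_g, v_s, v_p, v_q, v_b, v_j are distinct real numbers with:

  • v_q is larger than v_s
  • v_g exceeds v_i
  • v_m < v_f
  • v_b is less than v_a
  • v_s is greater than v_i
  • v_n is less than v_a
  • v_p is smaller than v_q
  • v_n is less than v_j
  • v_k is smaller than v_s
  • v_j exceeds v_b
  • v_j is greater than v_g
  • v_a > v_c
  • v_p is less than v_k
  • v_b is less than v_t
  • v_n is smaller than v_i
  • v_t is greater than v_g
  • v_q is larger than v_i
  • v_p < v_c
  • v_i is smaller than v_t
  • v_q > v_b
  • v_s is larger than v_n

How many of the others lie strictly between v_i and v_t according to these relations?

The relations place v_i below v_t. An element lies strictly between them when it is forced above v_i and also forced below v_t.
Above v_i: {v_g, v_s, v_j, v_q}. Below v_t: {v_n, v_g, v_b}.
Intersection: {v_g} — 1.

1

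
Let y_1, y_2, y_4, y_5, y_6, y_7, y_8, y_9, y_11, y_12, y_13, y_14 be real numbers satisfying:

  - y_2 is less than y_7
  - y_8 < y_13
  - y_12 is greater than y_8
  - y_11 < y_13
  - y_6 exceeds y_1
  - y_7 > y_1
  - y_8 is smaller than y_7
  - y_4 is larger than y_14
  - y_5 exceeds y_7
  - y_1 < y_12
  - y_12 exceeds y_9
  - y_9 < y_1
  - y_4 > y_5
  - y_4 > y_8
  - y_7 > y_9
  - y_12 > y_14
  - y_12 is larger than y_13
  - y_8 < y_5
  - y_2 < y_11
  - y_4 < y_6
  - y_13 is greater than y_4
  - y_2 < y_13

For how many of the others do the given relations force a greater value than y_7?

The elements the relations force above y_7 are y_5, y_4, y_6, y_13, y_12 — no chain reaches any other.
That is 5.

5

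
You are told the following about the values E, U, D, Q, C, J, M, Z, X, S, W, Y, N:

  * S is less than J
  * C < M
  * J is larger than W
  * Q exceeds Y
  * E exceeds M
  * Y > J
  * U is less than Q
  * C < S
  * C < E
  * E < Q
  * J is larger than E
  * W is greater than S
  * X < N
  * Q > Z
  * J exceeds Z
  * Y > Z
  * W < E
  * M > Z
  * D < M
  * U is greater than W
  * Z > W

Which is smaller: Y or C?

C < S and S < W give C < W.
With W < Z: C < S < W < Z.
Then Z < M extends the chain to M.
With M < E: C < S < W < Z < M < E.
With E < J: C < S < W < Z < M < E < J.
Then J < Y extends the chain to Y.
So C < Y; C is the smaller of the two.

C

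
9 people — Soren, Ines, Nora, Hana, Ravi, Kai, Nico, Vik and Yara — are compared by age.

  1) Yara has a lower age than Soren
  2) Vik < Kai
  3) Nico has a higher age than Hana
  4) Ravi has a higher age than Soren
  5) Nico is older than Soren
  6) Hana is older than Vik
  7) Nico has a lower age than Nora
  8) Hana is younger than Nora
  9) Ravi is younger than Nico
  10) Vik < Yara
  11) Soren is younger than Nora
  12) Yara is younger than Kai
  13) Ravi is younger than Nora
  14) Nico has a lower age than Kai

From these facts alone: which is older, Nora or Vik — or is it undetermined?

Nora

Vik < Yara and Yara < Soren give Vik < Soren.
With Soren < Ravi: Vik < Yara < Soren < Ravi.
Then Ravi < Nico extends the chain to Nico.
With Nico < Nora: Vik < Yara < Soren < Ravi < Nico < Nora.
So Nora is older.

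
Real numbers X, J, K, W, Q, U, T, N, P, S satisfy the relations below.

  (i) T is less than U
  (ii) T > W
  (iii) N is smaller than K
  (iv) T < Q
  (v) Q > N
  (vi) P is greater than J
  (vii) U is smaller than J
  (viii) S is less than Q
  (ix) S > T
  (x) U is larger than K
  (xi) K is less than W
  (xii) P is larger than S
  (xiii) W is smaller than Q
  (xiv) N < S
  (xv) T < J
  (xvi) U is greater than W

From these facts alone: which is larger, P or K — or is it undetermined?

K < W and W < U give K < U.
Then U < J extends the chain to J.
Then J < P extends the chain to P.
So P is larger.

P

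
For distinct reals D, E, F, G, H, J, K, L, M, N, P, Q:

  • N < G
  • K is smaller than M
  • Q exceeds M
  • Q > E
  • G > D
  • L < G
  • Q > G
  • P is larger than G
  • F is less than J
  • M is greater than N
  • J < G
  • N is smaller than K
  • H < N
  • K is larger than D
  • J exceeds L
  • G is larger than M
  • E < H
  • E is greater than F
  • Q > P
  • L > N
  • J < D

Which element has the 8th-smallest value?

K

Chaining the given pairs: F < E < H < N < L < J < D < K < M < G < P < Q.
The 8th smallest is K.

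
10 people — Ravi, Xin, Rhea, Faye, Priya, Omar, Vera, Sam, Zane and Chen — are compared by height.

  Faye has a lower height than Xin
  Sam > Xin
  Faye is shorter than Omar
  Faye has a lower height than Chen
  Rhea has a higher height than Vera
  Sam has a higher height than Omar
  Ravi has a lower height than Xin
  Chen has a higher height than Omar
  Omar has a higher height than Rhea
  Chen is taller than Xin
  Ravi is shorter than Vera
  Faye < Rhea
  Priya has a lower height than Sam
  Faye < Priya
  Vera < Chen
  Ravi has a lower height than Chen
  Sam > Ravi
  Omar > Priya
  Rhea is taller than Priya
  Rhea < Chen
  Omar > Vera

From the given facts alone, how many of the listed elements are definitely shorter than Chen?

From Chen the given relations immediately reach Faye, Ravi, Xin, Vera, Rhea, Omar.
From those, Priya — 7 in total.
No other element is forced below Chen by the given relations, so the count is 7.

7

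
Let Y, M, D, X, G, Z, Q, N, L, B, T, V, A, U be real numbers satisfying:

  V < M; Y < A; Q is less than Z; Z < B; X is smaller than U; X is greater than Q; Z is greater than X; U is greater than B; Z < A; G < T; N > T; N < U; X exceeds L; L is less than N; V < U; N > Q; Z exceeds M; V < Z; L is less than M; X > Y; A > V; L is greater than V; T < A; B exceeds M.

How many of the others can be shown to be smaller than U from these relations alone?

The elements the relations force below U are V, L, Q, Y, G, M, X, Z, T, B, N — no chain reaches any other.
That is 11.

11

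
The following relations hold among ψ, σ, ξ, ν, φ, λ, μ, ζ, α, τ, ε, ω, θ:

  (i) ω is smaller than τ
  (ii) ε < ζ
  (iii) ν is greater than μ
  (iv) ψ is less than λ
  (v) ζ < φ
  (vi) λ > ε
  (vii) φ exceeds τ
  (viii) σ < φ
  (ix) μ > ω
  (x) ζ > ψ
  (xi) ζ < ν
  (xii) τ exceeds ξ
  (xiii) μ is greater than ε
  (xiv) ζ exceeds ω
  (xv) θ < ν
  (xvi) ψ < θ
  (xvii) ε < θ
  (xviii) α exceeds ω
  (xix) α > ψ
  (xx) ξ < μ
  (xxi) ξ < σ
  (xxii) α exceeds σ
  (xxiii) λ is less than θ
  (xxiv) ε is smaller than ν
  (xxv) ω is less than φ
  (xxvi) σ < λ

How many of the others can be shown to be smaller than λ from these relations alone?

Directly below λ: ψ, ε, σ.
One step further: ξ (4 so far).
No other element is forced below λ by the given relations, so the count is 4.

4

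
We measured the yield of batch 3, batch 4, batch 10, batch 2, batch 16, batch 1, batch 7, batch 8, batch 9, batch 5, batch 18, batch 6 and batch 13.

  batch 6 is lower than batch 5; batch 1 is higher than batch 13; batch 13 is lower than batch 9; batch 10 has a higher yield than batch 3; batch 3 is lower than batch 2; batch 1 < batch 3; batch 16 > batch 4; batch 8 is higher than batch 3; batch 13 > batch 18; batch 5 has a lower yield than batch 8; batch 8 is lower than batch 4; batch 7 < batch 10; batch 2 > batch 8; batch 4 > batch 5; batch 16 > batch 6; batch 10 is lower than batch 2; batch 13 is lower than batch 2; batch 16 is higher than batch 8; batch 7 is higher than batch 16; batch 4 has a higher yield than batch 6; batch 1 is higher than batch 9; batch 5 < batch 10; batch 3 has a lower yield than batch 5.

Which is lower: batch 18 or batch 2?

batch 18

batch 18 < batch 13 < batch 9 < batch 1 < batch 3 < batch 5 < batch 8 < batch 4 < batch 16 < batch 7 < batch 10 < batch 2, by transitivity through batch 13, batch 9, batch 1, batch 3, batch 5, batch 8, batch 4, batch 16, batch 7, batch 10.
So batch 18 < batch 2; batch 18 is the lower of the two.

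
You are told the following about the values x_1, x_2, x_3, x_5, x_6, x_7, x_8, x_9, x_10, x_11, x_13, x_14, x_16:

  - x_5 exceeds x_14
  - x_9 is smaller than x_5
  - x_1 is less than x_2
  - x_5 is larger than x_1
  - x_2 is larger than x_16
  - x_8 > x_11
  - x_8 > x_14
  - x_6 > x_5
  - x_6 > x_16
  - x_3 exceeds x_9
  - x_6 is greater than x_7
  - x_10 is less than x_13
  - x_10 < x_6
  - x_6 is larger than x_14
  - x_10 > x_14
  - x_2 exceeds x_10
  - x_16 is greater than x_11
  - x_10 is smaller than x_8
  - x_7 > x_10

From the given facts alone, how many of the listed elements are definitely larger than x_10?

5

The elements the relations force above x_10 are x_7, x_8, x_6, x_2, x_13 — no chain reaches any other.
That is 5.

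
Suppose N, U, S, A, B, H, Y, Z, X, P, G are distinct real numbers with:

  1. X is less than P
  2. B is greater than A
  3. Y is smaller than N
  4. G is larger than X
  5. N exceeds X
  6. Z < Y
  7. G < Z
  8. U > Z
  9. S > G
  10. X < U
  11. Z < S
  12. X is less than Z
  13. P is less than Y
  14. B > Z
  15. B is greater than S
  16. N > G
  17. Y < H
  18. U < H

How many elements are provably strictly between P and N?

1

The relations place P below N. An element lies strictly between them when it is forced above P and also forced below N.
Above P: {Y, H}. Below N: {X, G, Z, Y}.
Intersection: {Y} — 1.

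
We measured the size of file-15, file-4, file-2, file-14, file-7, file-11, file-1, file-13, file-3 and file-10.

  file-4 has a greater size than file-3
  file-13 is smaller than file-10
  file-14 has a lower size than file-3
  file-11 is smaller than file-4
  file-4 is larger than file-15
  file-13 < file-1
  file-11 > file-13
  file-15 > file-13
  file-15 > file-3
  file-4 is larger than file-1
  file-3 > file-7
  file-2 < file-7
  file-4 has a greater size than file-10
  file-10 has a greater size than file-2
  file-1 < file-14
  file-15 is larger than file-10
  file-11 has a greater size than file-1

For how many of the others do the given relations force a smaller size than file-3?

5

The elements the relations force below file-3 are file-13, file-1, file-2, file-7, file-14 — no chain reaches any other.
That is 5.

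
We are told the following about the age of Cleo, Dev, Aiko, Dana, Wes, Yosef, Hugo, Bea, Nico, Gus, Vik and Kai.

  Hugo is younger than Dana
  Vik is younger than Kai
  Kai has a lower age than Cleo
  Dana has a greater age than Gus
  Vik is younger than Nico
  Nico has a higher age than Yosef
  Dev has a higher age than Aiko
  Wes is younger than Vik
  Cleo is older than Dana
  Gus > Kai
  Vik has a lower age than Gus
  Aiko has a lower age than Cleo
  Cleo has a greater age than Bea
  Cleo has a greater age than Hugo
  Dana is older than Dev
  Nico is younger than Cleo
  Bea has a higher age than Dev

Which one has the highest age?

Cleo

Aiko is not greatest since Aiko < Dev; Yosef is not greatest since Yosef < Nico; Wes is not greatest since Wes < Vik; Vik is not greatest since Vik < Gus; Hugo is not greatest since Hugo < Dana; Kai is not greatest since Kai < Cleo; Dev is not greatest since Dev < Bea; Bea is not greatest since Bea < Cleo; Gus is not greatest since Gus < Dana; Dana is not greatest since Dana < Cleo; Nico is not greatest since Nico < Cleo.
Only Cleo has nothing above it, so Cleo is the highest age.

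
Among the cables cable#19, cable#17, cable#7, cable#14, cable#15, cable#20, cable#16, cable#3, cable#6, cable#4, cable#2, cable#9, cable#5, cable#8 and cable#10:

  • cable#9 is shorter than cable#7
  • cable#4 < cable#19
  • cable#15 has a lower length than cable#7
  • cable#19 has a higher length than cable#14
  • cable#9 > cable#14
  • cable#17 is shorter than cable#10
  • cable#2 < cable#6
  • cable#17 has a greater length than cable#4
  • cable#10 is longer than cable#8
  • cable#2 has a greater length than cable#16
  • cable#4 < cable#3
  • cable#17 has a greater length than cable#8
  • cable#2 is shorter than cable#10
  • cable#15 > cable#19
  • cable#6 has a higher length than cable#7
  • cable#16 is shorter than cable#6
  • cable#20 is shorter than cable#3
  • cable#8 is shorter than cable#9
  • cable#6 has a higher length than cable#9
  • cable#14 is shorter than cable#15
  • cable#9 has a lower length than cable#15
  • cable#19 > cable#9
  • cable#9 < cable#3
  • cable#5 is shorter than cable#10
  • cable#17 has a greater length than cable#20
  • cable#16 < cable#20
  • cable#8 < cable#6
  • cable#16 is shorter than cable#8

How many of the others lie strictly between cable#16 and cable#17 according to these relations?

The relations place cable#16 below cable#17. An element lies strictly between them when it is forced above cable#16 and also forced below cable#17.
Above cable#16: {cable#8, cable#20, cable#9, cable#2, cable#3, cable#19, cable#15, cable#7, cable#6, cable#10}. Below cable#17: {cable#8, cable#20, cable#4}.
Intersection: {cable#8, cable#20} — 2.

2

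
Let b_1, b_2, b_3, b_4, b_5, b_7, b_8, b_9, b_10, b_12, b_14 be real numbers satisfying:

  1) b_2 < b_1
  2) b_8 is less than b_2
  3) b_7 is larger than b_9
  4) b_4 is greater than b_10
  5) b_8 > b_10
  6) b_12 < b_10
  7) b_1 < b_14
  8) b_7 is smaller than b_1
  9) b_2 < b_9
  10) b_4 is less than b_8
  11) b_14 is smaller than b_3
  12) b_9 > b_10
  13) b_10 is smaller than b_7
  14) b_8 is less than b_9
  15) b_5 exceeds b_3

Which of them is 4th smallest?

b_8

The consecutive relations fix a unique order: b_12 < b_10 < b_4 < b_8 < b_2 < b_9 < b_7 < b_1 < b_14 < b_3 < b_5.
Counting 4 from the smallest end gives b_8.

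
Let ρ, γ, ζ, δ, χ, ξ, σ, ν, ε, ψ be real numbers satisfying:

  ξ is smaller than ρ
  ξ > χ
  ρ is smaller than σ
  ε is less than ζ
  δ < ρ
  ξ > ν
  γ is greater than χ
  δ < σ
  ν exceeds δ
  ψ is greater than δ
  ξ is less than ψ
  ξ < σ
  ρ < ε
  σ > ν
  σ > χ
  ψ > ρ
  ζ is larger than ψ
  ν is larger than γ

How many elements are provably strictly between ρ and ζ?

2

Chaining upward from ρ reaches: σ, ε, ψ.
Chaining downward from ζ reaches: χ, γ, δ, ν, ξ, ε, ψ.
Strictly between ρ and ζ are those in both lists: ε, ψ — 2 elements.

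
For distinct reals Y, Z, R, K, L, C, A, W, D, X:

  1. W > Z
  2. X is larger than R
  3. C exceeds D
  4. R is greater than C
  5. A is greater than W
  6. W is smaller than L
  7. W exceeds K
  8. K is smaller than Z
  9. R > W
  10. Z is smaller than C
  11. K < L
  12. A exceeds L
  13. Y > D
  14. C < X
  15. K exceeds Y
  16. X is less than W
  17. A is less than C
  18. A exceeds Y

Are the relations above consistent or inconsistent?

inconsistent

We have X < W stated directly, yet also W < L < A < C < R < X by chaining the others — so W < X. Contradiction.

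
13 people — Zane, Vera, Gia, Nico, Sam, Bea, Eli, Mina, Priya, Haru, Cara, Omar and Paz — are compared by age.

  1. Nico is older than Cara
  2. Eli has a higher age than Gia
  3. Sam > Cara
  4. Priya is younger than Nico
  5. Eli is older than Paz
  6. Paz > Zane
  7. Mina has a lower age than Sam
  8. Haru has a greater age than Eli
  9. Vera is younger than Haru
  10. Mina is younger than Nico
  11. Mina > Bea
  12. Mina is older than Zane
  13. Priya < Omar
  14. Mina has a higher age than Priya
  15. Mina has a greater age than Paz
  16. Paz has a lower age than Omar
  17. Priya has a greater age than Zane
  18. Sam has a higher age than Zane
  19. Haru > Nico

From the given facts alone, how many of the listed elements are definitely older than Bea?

4

Directly above Bea: Mina.
One step further: Nico, Sam (3 so far).
One step further: Haru (4 so far).
Nothing else is reachable above Bea; 4 in all.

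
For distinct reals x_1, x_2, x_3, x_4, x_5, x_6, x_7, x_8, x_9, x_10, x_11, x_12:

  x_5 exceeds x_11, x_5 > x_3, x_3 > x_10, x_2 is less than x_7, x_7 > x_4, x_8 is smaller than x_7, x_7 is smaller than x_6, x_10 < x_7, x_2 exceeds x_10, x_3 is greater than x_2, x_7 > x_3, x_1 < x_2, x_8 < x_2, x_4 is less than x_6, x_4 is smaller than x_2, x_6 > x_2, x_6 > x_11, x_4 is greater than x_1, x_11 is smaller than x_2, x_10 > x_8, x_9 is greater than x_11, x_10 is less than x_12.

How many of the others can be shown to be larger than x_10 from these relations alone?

From x_10 the given relations immediately reach x_2, x_12, x_3, x_7.
From those, x_6, x_5 — 6 in total.
No other element is forced above x_10 by the given relations, so the count is 6.

6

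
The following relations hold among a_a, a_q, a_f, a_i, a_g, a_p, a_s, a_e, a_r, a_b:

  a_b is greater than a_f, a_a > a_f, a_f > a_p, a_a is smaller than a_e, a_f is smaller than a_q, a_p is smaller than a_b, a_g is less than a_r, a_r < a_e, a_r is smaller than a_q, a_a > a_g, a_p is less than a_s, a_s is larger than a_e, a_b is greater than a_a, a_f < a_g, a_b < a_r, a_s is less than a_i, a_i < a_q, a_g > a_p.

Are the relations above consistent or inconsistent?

consistent

Every relation is compatible with a_p < a_f < a_g < a_a < a_b < a_r < a_e < a_s < a_i < a_q; the set is consistent.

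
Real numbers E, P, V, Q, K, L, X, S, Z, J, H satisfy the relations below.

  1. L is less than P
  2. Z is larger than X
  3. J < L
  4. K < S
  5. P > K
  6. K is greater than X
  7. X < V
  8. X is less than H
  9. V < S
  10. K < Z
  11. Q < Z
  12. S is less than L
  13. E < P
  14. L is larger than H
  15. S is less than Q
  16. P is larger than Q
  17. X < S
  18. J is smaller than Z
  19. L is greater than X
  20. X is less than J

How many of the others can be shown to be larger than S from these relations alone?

From S the given relations immediately reach Q, L.
From those, Z, P — 4 in total.
No other element is forced above S by the given relations, so the count is 4.

4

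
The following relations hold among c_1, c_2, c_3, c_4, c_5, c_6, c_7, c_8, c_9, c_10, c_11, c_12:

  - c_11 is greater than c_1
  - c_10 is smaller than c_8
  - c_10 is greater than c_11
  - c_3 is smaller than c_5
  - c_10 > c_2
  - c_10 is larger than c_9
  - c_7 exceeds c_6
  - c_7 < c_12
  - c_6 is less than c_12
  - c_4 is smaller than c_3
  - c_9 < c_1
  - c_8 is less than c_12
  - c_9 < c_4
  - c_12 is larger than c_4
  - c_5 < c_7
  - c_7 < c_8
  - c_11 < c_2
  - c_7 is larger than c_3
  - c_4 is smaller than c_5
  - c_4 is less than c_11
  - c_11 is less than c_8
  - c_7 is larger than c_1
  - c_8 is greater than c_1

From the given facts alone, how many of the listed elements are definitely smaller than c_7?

6

Directly below c_7: c_1, c_6, c_3, c_5.
One step further: c_9, c_4 (6 so far).
No other element is forced below c_7 by the given relations, so the count is 6.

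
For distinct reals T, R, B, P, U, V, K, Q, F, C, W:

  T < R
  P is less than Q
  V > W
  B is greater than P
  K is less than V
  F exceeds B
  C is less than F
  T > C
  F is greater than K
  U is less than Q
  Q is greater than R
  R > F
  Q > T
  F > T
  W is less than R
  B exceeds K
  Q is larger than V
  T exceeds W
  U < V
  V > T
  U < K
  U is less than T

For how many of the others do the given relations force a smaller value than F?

The elements the relations force below F are U, W, K, C, P, T, B — no chain reaches any other.
That is 7.

7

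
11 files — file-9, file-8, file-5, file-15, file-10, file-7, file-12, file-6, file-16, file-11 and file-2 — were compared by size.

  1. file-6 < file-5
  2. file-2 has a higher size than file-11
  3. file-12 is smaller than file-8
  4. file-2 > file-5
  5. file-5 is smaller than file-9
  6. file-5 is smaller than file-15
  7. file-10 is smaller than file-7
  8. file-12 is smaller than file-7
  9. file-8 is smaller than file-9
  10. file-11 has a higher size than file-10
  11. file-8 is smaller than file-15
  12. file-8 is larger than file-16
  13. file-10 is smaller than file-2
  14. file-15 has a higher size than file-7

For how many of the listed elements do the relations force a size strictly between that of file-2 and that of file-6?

1

The relations place file-6 below file-2. An element lies strictly between them when it is forced above file-6 and also forced below file-2.
Above file-6: {file-5, file-15, file-9}. Below file-2: {file-10, file-5, file-11}.
Intersection: {file-5} — 1.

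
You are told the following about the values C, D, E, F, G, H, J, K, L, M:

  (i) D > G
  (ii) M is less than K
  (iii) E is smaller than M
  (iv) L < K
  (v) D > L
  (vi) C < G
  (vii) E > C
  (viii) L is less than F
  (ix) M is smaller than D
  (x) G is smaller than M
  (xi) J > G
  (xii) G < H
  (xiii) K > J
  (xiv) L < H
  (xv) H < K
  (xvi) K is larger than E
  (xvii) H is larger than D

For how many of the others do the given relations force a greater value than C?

Directly above C: E, G.
One step further: M, D, J, H, K (7 so far).
Nothing else is reachable above C; 7 in all.

7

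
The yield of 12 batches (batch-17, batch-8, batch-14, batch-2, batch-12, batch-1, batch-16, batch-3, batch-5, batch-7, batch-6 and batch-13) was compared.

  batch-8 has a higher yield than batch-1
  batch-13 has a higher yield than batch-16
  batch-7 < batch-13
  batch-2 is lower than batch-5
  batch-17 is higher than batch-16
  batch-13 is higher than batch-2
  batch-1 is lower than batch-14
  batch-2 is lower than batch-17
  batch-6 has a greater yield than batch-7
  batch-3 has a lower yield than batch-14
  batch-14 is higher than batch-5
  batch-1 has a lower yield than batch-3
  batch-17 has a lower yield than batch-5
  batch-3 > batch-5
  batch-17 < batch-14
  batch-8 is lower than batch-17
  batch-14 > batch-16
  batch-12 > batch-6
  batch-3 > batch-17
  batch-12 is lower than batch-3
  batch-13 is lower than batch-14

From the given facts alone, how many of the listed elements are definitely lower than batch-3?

9

From batch-3 the given relations immediately reach batch-1, batch-17, batch-12, batch-5.
From those, batch-16, batch-8, batch-6, batch-2 — 8 in total.
From those, batch-7 — 9 in total.
No other element is forced below batch-3 by the given relations, so the count is 9.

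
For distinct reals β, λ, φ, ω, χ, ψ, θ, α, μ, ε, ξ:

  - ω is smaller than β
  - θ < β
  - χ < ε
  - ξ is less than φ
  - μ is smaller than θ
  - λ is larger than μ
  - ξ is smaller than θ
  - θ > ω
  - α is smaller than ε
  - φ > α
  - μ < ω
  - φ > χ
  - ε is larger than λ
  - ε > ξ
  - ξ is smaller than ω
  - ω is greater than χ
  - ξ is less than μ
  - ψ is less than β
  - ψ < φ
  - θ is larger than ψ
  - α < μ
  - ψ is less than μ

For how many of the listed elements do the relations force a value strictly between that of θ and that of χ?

1

Chaining upward from χ reaches: ω, β, φ, ε.
Chaining downward from θ reaches: α, ξ, ψ, μ, ω.
Strictly between χ and θ are those in both lists: ω — 1 element.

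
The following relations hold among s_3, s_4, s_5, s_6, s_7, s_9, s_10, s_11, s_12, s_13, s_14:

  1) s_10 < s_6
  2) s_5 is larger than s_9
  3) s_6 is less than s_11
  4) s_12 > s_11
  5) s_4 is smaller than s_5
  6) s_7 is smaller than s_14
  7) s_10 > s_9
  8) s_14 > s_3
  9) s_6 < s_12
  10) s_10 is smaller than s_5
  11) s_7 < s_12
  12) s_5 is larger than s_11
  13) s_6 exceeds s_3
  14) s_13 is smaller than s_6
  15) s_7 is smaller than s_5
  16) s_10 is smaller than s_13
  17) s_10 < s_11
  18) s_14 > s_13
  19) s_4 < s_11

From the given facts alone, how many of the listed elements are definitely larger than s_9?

Directly above s_9: s_10, s_5.
One step further: s_13, s_6, s_11 (5 so far).
One step further: s_14, s_12 (7 so far).
Nothing else is reachable above s_9; 7 in all.

7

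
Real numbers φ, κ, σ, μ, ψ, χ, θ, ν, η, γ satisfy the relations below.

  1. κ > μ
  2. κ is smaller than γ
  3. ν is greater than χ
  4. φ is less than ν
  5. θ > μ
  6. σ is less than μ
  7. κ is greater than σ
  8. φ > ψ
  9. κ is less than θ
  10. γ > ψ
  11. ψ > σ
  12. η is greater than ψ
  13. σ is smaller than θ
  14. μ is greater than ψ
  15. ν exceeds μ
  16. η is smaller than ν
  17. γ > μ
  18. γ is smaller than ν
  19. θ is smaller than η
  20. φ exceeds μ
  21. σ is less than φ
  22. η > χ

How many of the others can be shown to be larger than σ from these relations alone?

The elements the relations force above σ are ψ, μ, κ, φ, θ, γ, η, ν — no chain reaches any other.
That is 8.

8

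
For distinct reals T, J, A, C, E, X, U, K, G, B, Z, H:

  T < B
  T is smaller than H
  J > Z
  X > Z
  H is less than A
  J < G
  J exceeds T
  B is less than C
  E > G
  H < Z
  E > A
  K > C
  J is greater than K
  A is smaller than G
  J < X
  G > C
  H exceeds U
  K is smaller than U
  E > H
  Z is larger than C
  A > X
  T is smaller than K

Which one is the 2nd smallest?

Piecing the relations together gives one ordering: T < B < C < K < U < H < Z < J < X < A < G < E.
Counting 2 from the smallest end gives B.

B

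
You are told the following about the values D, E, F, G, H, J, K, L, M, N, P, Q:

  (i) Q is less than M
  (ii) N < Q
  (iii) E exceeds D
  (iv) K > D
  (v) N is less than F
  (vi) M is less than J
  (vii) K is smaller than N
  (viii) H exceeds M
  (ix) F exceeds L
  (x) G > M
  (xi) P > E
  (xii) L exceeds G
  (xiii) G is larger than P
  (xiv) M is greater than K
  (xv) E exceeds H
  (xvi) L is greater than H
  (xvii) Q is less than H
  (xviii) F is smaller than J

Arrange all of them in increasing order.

The consecutive links are each given: D < K; K < N; N < Q; Q < M; M < H; H < E; E < P; P < G; G < L; L < F; F < J.

D < K < N < Q < M < H < E < P < G < L < F < J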